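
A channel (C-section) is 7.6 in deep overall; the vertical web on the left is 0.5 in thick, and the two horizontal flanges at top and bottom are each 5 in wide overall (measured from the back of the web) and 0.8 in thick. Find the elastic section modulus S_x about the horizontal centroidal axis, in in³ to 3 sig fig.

S_x ≈ 26.8 in³

Treat the section as a set of non-overlapping primitives; coordinates are from the bounding-box lower-left.
Web: 0.5 × 7.6, A = 3.8 in², y = 3.8 in, Ī = 18.291 in⁴.
Top flange (beyond web): 4.5 × 0.8, A = 3.6 in², y = 7.2 in, Ī = 0.192 in⁴.
Bottom flange (beyond web): 4.5 × 0.8, A = 3.6 in², y = 0.4 in, Ī = 0.192 in⁴.
By symmetry the centroid is at mid-height, ȳ = 3.8 in.
Transfer each piece to the horizontal centroidal axis using Ī + A·d² with d = y − 3.8:
  web: d = 0 in → contributes +18.291 in⁴
  top flange (beyond web): d = 3.4 in → contributes +41.808 in⁴
  bottom flange (beyond web): d = -3.4 in → contributes +41.808 in⁴
Total I = 101.91 in⁴.
Extreme fibre distance c = 3.8 in; S = I/c = 26.818 in³.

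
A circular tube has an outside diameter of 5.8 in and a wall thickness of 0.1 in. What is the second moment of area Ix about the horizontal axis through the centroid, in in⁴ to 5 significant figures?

Ix ≈ 7.2748 in⁴

Break the section into simple shapes (no overlaps), measuring from the bottom-left corner of the bounding box.
Outer circle: ⌀5.8, A = 26.42079 in², y = 2.9 in, Ī = 55.54972 in⁴.
Bore (subtracted): ⌀5.6, A = 24.63009 in², y = 2.9 in, Ī = 48.27497 in⁴.
By symmetry the centroid is at mid-height, ȳ = 2.9 in.
All pieces are centred on the horizontal axis through the centroid, so I = ΣĪ (holes subtracted) = 7.27475 in⁴.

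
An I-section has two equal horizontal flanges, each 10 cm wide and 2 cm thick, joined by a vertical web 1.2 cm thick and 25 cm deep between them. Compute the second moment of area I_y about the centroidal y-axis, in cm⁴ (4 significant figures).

Split into non-overlapping primitives; take the origin at the lower-left of the bounding box.
Bottom flange: 10 × 2, A = 20 cm², x = 5 cm, Ī = 166.667 cm⁴.
Web: 1.2 × 25, A = 30 cm², x = 5 cm, Ī = 3.6 cm⁴.
Top flange: 10 × 2, A = 20 cm², x = 5 cm, Ī = 166.667 cm⁴.
By symmetry the centroid is at mid-width, x̄ = 5 cm.
All pieces are centred on the centroidal y-axis, so I = ΣĪ = 336.933 cm⁴.

I_y ≈ 336.9 cm⁴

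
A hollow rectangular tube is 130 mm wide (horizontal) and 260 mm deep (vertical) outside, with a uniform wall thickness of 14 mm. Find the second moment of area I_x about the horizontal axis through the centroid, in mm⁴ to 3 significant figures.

Break the section into simple shapes (no overlaps), measuring from the bottom-left corner of the bounding box.
Outer rectangle: 130 × 260, A = 33 800 mm², y = 130 mm, Ī = 190 406 667 mm⁴.
Inner void (subtracted): 102 × 232, A = 23 664 mm², y = 130 mm, Ī = 106 140 928 mm⁴.
By symmetry the centroid is at mid-height, ȳ = 130 mm.
All pieces are centred on the horizontal axis through the centroid, so I = ΣĪ (holes subtracted) = 84 265 739 mm⁴.

I_x ≈ 8.43 × 10⁷ mm⁴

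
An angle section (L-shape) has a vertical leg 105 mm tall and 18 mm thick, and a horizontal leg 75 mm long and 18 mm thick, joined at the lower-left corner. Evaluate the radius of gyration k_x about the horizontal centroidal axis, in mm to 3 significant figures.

k_x ≈ 32.2 mm

Treat the section as a set of non-overlapping primitives; coordinates are from the bounding-box lower-left.
Vertical leg: 18 × 105, A = 1 890 mm², y = 52.5 mm, Ī = 1 736 438 mm⁴.
Horizontal leg (remainder): 57 × 18, A = 1 026 mm², y = 9 mm, Ī = 27 702 mm⁴.
Centroid: ȳ = ΣA·y / ΣA = 37.194 mm.
Transfer each piece to the horizontal centroidal axis using Ī + A·d² with d = y − 37.194:
  vertical leg: d = 15.306 mm → contributes +2 179 189 mm⁴
  horizontal leg (remainder): d = -28.194 mm → contributes +843 297 mm⁴
Total I = 3 022 486 mm⁴.
Radius of gyration: k = √(I/A) = √(3 022 486 / 2 916) = 32.195 mm.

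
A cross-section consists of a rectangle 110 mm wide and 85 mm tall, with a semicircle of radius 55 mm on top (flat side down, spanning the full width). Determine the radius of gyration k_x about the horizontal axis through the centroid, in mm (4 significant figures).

Break the section into simple shapes (no overlaps), measuring from the bottom-left corner of the bounding box.
Rectangular body: 110 × 85, A = 9 350 mm², y = 42.5 mm, Ī = 5 629 479 mm⁴.
Semicircular cap: semicircle r = 55, A = 4751.66 mm², y = 108.343 mm, Ī = 1 004 345 mm⁴.
Centroid: ȳ = ΣA·y / ΣA = 64.6862 mm.
Transfer each piece to the horizontal axis through the centroid using Ī + A·d² with d = y − 64.6862:
  rectangular body: d = -22.1862 mm → contributes +10 231 804 mm⁴
  semicircular cap: d = 43.6565 mm → contributes +10 060 496 mm⁴
Total I = 20 292 300 mm⁴.
Radius of gyration: k = √(I/A) = √(20 292 300 / 14101.7) = 37.9342 mm.

k_x ≈ 37.93 mm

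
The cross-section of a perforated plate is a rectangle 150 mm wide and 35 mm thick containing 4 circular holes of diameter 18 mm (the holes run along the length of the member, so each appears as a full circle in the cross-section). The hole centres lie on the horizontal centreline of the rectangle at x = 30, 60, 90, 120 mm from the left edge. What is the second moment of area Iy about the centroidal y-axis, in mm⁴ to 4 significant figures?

Treat the section as a set of non-overlapping primitives; coordinates are from the bounding-box lower-left.
Plate: 150 × 35, A = 5 250 mm², x = 75 mm, Ī = 9 843 750 mm⁴.
Hole 1 (subtracted): ⌀18, A = 254.469 mm², x = 30 mm, Ī = 5 153 mm⁴.
Hole 2 (subtracted): ⌀18, A = 254.469 mm², x = 60 mm, Ī = 5 153 mm⁴.
Hole 3 (subtracted): ⌀18, A = 254.469 mm², x = 90 mm, Ī = 5 153 mm⁴.
Hole 4 (subtracted): ⌀18, A = 254.469 mm², x = 120 mm, Ī = 5 153 mm⁴.
By symmetry the centroid is at mid-width, x̄ = 75 mm.
Transfer each piece to the centroidal y-axis using Ī + A·d² with d = x − 75:
  plate: d = 0 mm → contributes +9 843 750 mm⁴
  hole 1: d = -45 mm → contributes −520 453 mm⁴
  hole 2: d = -15 mm → contributes −62408.5 mm⁴
  hole 3: d = 15 mm → contributes −62408.5 mm⁴
  hole 4: d = 45 mm → contributes −520 453 mm⁴
Total I = 8 678 027 mm⁴.

Iy ≈ 8.678 × 10⁶ mm⁴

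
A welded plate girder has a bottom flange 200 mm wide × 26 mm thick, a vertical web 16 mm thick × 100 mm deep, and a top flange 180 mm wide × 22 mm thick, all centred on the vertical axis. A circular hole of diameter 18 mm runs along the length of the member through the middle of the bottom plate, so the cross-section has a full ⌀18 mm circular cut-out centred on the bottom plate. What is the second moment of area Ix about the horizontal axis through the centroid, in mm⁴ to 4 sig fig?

Split into non-overlapping primitives; take the origin at the lower-left of the bounding box.
Bottom plate: 200 × 26, A = 5 200 mm², y = 13 mm, Ī = 292 933 mm⁴.
Web plate: 16 × 100, A = 1 600 mm², y = 76 mm, Ī = 1 333 333 mm⁴.
Top plate: 180 × 22, A = 3 960 mm², y = 137 mm, Ī = 159 720 mm⁴.
Hole (subtracted): ⌀18, A = 254.469 mm², y = 13 mm, Ī = 5 153 mm⁴.
Centroid: ȳ = ΣA·y / ΣA = 69.336 mm.
Transfer each piece to the horizontal axis through the centroid using Ī + A·d² with d = y − 69.336:
  bottom plate: d = -56.336 mm → contributes +16 796 429 mm⁴
  web plate: d = 6.66396 mm → contributes +1 404 387 mm⁴
  top plate: d = 67.664 mm → contributes +18 290 230 mm⁴
  hole: d = -56.336 mm → contributes −812 774 mm⁴
Total I = 35 678 273 mm⁴.

Ix ≈ 3.568 × 10⁷ mm⁴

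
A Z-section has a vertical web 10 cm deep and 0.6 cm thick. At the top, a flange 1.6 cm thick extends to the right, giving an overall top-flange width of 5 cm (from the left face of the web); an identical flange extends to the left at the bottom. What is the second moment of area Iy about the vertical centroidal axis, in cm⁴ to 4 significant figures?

Iy ≈ 110.9 cm⁴

Break the section into simple shapes (no overlaps), measuring from the bottom-left corner of the bounding box.
Web: 0.6 × 10, A = 6 cm², x = 4.7 cm, Ī = 0.18 cm⁴.
Top flange (beyond web): 4.4 × 1.6, A = 7.04 cm², x = 7.2 cm, Ī = 11.3579 cm⁴.
Bottom flange (beyond web): 4.4 × 1.6, A = 7.04 cm², x = 2.2 cm, Ī = 11.3579 cm⁴.
Centroid: x̄ = ΣA·x / ΣA = 4.7 cm.
Transfer each piece to the vertical centroidal axis using Ī + A·d² with d = x − 4.7:
  web: d = 0 cm → contributes +0.18 cm⁴
  top flange (beyond web): d = 2.5 cm → contributes +55.3579 cm⁴
  bottom flange (beyond web): d = -2.5 cm → contributes +55.3579 cm⁴
Total I = 110.896 cm⁴.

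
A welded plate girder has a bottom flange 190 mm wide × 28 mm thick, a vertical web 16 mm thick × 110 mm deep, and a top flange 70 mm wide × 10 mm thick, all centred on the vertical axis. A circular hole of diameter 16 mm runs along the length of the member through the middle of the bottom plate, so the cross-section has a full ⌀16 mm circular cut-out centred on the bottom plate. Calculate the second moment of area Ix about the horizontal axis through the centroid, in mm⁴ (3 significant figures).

Break the section into simple shapes (no overlaps), measuring from the bottom-left corner of the bounding box.
Bottom plate: 190 × 28, A = 5 320 mm², y = 14 mm, Ī = 347 573 mm⁴.
Web plate: 16 × 110, A = 1 760 mm², y = 83 mm, Ī = 1 774 667 mm⁴.
Top plate: 70 × 10, A = 700 mm², y = 143 mm, Ī = 5833.3 mm⁴.
Hole (subtracted): ⌀16, A = 201.06 mm², y = 14 mm, Ī = 3 217 mm⁴.
Centroid: ȳ = ΣA·y / ΣA = 41.938 mm.
Transfer each piece to the horizontal axis through the centroid using Ī + A·d² with d = y − 41.938:
  bottom plate: d = -27.938 mm → contributes +4 499 988 mm⁴
  web plate: d = 41.062 mm → contributes +4 742 188 mm⁴
  top plate: d = 101.06 mm → contributes +7 155 310 mm⁴
  hole: d = -27.938 mm → contributes −160 152 mm⁴
Total I = 16 237 335 mm⁴.

Ix ≈ 1.62 × 10⁷ mm⁴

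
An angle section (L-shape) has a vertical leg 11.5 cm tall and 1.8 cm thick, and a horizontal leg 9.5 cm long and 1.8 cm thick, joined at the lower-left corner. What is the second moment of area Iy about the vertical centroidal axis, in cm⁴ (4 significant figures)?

Iy ≈ 261.4 cm⁴

Split into non-overlapping primitives; take the origin at the lower-left of the bounding box.
Vertical leg: 1.8 × 11.5, A = 20.7 cm², x = 0.9 cm, Ī = 5.589 cm⁴.
Horizontal leg (remainder): 7.7 × 1.8, A = 13.86 cm², x = 5.65 cm, Ī = 68.48 cm⁴.
Centroid: x̄ = ΣA·x / ΣA = 2.80495 cm.
Transfer each piece to the vertical centroidal axis using Ī + A·d² with d = x − 2.80495:
  vertical leg: d = -1.90495 cm → contributes +80.7057 cm⁴
  horizontal leg (remainder): d = 2.84505 cm → contributes +180.667 cm⁴
Total I = 261.373 cm⁴.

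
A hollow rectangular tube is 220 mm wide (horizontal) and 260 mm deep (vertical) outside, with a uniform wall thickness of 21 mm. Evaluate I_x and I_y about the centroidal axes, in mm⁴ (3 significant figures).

I_x ≈ 1.69 × 10⁸ mm⁴, I_y ≈ 1.28 × 10⁸ mm⁴

Decompose the section into non-overlapping parts with the origin at the bottom-left of its bounding rectangle.
Outer rectangle: 220 × 260, A = 57 200 mm², y = 130 mm, Ī = 322 226 667 mm⁴.
Inner void (subtracted): 178 × 218, A = 38 804 mm², y = 130 mm, Ī = 153 676 775 mm⁴.
By symmetry the centroid is at mid-height, ȳ = 130 mm.
All pieces are centred on the centroidal x-axis, so I = ΣĪ (holes subtracted) = 168 549 892 mm⁴.
Repeating about the centroidal y-axis gives I_y = 128 251 172 mm⁴.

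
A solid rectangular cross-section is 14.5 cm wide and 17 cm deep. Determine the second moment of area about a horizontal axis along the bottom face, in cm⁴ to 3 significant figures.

The section: 14.5 × 17, A = 246.5 cm², y = 8.5 cm, Ī = 5936.5 cm⁴.
Transfer it to the bottom edge using Ī + A·d² with d = y − 0:
  the section: d = 8.5 cm → contributes +23 746 cm⁴
Total I = 23 746 cm⁴.

I_base ≈ 2.37 × 10⁴ cm⁴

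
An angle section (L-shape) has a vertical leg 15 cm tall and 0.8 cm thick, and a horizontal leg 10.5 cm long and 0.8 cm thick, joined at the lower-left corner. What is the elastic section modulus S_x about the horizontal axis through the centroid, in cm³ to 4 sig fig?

S_x ≈ 45.00 cm³

Decompose the section into non-overlapping parts with the origin at the bottom-left of its bounding rectangle.
Vertical leg: 0.8 × 15, A = 12 cm², y = 7.5 cm, Ī = 225 cm⁴.
Horizontal leg (remainder): 9.7 × 0.8, A = 7.76 cm², y = 0.4 cm, Ī = 0.413867 cm⁴.
Centroid: ȳ = ΣA·y / ΣA = 4.71174 cm.
Transfer each piece to the horizontal axis through the centroid using Ī + A·d² with d = y − 4.71174:
  vertical leg: d = 2.78826 cm → contributes +318.293 cm⁴
  horizontal leg (remainder): d = -4.31174 cm → contributes +144.681 cm⁴
Total I = 462.974 cm⁴.
Extreme fibre distance c = 10.2883 cm; S = I/c = 45.0002 cm³.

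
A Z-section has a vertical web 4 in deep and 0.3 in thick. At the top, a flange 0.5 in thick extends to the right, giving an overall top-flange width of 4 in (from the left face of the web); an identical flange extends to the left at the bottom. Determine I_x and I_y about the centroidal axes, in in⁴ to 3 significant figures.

I_x ≈ 13.0 in⁴, I_y ≈ 19.0 in⁴

Break the section into simple shapes (no overlaps), measuring from the bottom-left corner of the bounding box.
Web: 0.3 × 4, A = 1.2 in², y = 2 in, Ī = 1.6 in⁴.
Top flange (beyond web): 3.7 × 0.5, A = 1.85 in², y = 3.75 in, Ī = 0.038542 in⁴.
Bottom flange (beyond web): 3.7 × 0.5, A = 1.85 in², y = 0.25 in, Ī = 0.038542 in⁴.
Centroid: ȳ = ΣA·y / ΣA = 2 in.
Transfer each piece to the centroidal x-axis using Ī + A·d² with d = y − 2:
  web: d = 0 in → contributes +1.6 in⁴
  top flange (beyond web): d = 1.75 in → contributes +5.7042 in⁴
  bottom flange (beyond web): d = -1.75 in → contributes +5.7042 in⁴
Total I = 13.008 in⁴.
For the y-axis: x̄ = 3.85 in.
Repeating about the centroidal y-axis gives I_y = 19.03 in⁴.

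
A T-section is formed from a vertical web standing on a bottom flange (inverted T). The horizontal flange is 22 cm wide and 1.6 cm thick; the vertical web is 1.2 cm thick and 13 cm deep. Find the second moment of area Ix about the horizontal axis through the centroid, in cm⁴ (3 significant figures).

Ix ≈ 803 cm⁴

Split into non-overlapping primitives; take the origin at the lower-left of the bounding box.
Flange: 22 × 1.6, A = 35.2 cm², y = 0.8 cm, Ī = 7.5093 cm⁴.
Web: 1.2 × 13, A = 15.6 cm², y = 8.1 cm, Ī = 219.7 cm⁴.
Centroid: ȳ = ΣA·y / ΣA = 3.0417 cm.
Transfer each piece to the horizontal axis through the centroid using Ī + A·d² with d = y − 3.0417:
  flange: d = -2.2417 cm → contributes +184.4 cm⁴
  web: d = 5.0583 cm → contributes +618.84 cm⁴
Total I = 803.24 cm⁴.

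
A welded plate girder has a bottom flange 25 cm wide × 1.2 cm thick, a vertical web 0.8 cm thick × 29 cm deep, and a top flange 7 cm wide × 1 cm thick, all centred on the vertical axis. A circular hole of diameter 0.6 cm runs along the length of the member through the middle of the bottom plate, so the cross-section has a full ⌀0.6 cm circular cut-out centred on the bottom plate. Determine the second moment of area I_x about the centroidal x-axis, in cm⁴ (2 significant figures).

Split into non-overlapping primitives; take the origin at the lower-left of the bounding box.
Bottom plate: 25 × 1.2, A = 30 cm², y = 0.6 cm, Ī = 3.6 cm⁴.
Web plate: 0.8 × 29, A = 23.2 cm², y = 15.7 cm, Ī = 1 626 cm⁴.
Top plate: 7 × 1, A = 7 cm², y = 30.7 cm, Ī = 0.5833 cm⁴.
Hole (subtracted): ⌀0.6, A = 0.2827 cm², y = 0.6 cm, Ī = 0.006362 cm⁴.
Centroid: ȳ = ΣA·y / ΣA = 9.963 cm.
Transfer each piece to the centroidal x-axis using Ī + A·d² with d = y − 9.963:
  bottom plate: d = -9.363 cm → contributes +2 634 cm⁴
  web plate: d = 5.737 cm → contributes +2 389 cm⁴
  top plate: d = 20.74 cm → contributes +3 011 cm⁴
  hole: d = -9.363 cm → contributes −24.79 cm⁴
Total I = 8 009 cm⁴.

I_x ≈ 8000 cm⁴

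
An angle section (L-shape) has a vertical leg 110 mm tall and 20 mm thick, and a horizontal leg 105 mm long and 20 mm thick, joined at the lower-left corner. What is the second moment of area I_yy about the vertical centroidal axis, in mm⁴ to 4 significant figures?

I_yy ≈ 3.740 × 10⁶ mm⁴

Break the section into simple shapes (no overlaps), measuring from the bottom-left corner of the bounding box.
Vertical leg: 20 × 110, A = 2 200 mm², x = 10 mm, Ī = 73333.3 mm⁴.
Horizontal leg (remainder): 85 × 20, A = 1 700 mm², x = 62.5 mm, Ī = 1 023 542 mm⁴.
Centroid: x̄ = ΣA·x / ΣA = 32.8846 mm.
Transfer each piece to the vertical centroidal axis using Ī + A·d² with d = x − 32.8846:
  vertical leg: d = -22.8846 mm → contributes +1 225 486 mm⁴
  horizontal leg (remainder): d = 29.6154 mm → contributes +2 514 562 mm⁴
Total I = 3 740 048 mm⁴.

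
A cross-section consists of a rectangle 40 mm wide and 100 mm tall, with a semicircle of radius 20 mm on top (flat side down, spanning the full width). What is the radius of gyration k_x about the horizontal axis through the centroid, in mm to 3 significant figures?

Split into non-overlapping primitives; take the origin at the lower-left of the bounding box.
Rectangular body: 40 × 100, A = 4 000 mm², y = 50 mm, Ī = 3 333 333 mm⁴.
Semicircular cap: semicircle r = 20, A = 628.32 mm², y = 108.49 mm, Ī = 17 561 mm⁴.
Centroid: ȳ = ΣA·y / ΣA = 57.94 mm.
Transfer each piece to the horizontal axis through the centroid using Ī + A·d² with d = y − 57.94:
  rectangular body: d = -7.9401 mm → contributes +3 585 513 mm⁴
  semicircular cap: d = 50.548 mm → contributes +1 622 989 mm⁴
Total I = 5 208 502 mm⁴.
Radius of gyration: k = √(I/A) = √(5 208 502 / 4628.3) = 33.546 mm.

k_x ≈ 33.5 mm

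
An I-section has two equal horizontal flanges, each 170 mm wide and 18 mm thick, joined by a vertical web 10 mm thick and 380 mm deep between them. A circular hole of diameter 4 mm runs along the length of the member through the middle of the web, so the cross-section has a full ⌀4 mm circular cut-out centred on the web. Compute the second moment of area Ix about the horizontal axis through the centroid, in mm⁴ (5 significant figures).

Split into non-overlapping primitives; take the origin at the lower-left of the bounding box.
Bottom flange: 170 × 18, A = 3 060 mm², y = 9 mm, Ī = 82 620 mm⁴.
Web: 10 × 380, A = 3 800 mm², y = 208 mm, Ī = 45 726 667 mm⁴.
Top flange: 170 × 18, A = 3 060 mm², y = 407 mm, Ī = 82 620 mm⁴.
Hole (subtracted): ⌀4, A = 12.56637 mm², y = 208 mm, Ī = 12.56637 mm⁴.
By symmetry the centroid is at mid-height, ȳ = 208 mm.
Transfer each piece to the horizontal axis through the centroid using Ī + A·d² with d = y − 208:
  bottom flange: d = -199 mm → contributes +121 261 680 mm⁴
  web: d = 0 mm → contributes +45 726 667 mm⁴
  top flange: d = 199 mm → contributes +121 261 680 mm⁴
  hole: d = 0 mm → contributes −12.56637 mm⁴
Total I = 288 250 014 mm⁴.

Ix ≈ 2.8825 × 10⁸ mm⁴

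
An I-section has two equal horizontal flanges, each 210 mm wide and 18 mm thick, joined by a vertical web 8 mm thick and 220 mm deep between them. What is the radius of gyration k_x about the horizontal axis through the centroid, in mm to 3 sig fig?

Decompose the section into non-overlapping parts with the origin at the bottom-left of its bounding rectangle.
Bottom flange: 210 × 18, A = 3 780 mm², y = 9 mm, Ī = 102 060 mm⁴.
Web: 8 × 220, A = 1 760 mm², y = 128 mm, Ī = 7 098 667 mm⁴.
Top flange: 210 × 18, A = 3 780 mm², y = 247 mm, Ī = 102 060 mm⁴.
By symmetry the centroid is at mid-height, ȳ = 128 mm.
Transfer each piece to the horizontal axis through the centroid using Ī + A·d² with d = y − 128:
  bottom flange: d = -119 mm → contributes +53 630 640 mm⁴
  web: d = 0 mm → contributes +7 098 667 mm⁴
  top flange: d = 119 mm → contributes +53 630 640 mm⁴
Total I = 114 359 947 mm⁴.
Radius of gyration: k = √(I/A) = √(114 359 947 / 9 320) = 110.77 mm.

k_x ≈ 111 mm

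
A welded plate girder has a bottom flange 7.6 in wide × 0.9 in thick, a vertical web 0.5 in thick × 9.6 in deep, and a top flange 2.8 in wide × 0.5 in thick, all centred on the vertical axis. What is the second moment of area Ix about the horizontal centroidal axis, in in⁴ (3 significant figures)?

Ix ≈ 198 in⁴

Decompose the section into non-overlapping parts with the origin at the bottom-left of its bounding rectangle.
Bottom plate: 7.6 × 0.9, A = 6.84 in², y = 0.45 in, Ī = 0.4617 in⁴.
Web plate: 0.5 × 9.6, A = 4.8 in², y = 5.7 in, Ī = 36.864 in⁴.
Top plate: 2.8 × 0.5, A = 1.4 in², y = 10.75 in, Ī = 0.029167 in⁴.
Centroid: ȳ = ΣA·y / ΣA = 3.4883 in.
Transfer each piece to the horizontal centroidal axis using Ī + A·d² with d = y − 3.4883:
  bottom plate: d = -3.0383 in → contributes +63.605 in⁴
  web plate: d = 2.2117 in → contributes +60.343 in⁴
  top plate: d = 7.2617 in → contributes +73.853 in⁴
Total I = 197.8 in⁴.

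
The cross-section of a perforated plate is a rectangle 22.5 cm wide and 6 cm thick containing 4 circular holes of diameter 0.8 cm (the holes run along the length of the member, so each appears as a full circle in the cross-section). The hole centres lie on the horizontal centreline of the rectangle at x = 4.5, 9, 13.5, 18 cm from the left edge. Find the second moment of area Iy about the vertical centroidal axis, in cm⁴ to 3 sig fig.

Break the section into simple shapes (no overlaps), measuring from the bottom-left corner of the bounding box.
Plate: 22.5 × 6, A = 135 cm², x = 11.25 cm, Ī = 5695.3 cm⁴.
Hole 1 (subtracted): ⌀0.8, A = 0.50265 cm², x = 4.5 cm, Ī = 0.020106 cm⁴.
Hole 2 (subtracted): ⌀0.8, A = 0.50265 cm², x = 9 cm, Ī = 0.020106 cm⁴.
Hole 3 (subtracted): ⌀0.8, A = 0.50265 cm², x = 13.5 cm, Ī = 0.020106 cm⁴.
Hole 4 (subtracted): ⌀0.8, A = 0.50265 cm², x = 18 cm, Ī = 0.020106 cm⁴.
By symmetry the centroid is at mid-width, x̄ = 11.25 cm.
Transfer each piece to the vertical centroidal axis using Ī + A·d² with d = x − 11.25:
  plate: d = 0 cm → contributes +5695.3 cm⁴
  hole 1: d = -6.75 cm → contributes −22.922 cm⁴
  hole 2: d = -2.25 cm → contributes −2.5648 cm⁴
  hole 3: d = 2.25 cm → contributes −2.5648 cm⁴
  hole 4: d = 6.75 cm → contributes −22.922 cm⁴
Total I = 5644.3 cm⁴.

Iy ≈ 5640 cm⁴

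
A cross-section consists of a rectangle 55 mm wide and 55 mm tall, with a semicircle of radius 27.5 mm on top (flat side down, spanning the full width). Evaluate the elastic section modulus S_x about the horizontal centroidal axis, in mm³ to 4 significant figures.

S_x ≈ 4.855 × 10⁴ mm³

Split into non-overlapping primitives; take the origin at the lower-left of the bounding box.
Rectangular body: 55 × 55, A = 3 025 mm², y = 27.5 mm, Ī = 762 552 mm⁴.
Semicircular cap: semicircle r = 27.5, A = 1187.91 mm², y = 66.6714 mm, Ī = 62771.5 mm⁴.
Centroid: ȳ = ΣA·y / ΣA = 38.5451 mm.
Transfer each piece to the horizontal centroidal axis using Ī + A·d² with d = y − 38.5451:
  rectangular body: d = -11.0451 mm → contributes +1 131 587 mm⁴
  semicircular cap: d = 28.1262 mm → contributes +1 002 512 mm⁴
Total I = 2 134 100 mm⁴.
Extreme fibre distance c = 43.9549 mm; S = I/c = 48552.1 mm³.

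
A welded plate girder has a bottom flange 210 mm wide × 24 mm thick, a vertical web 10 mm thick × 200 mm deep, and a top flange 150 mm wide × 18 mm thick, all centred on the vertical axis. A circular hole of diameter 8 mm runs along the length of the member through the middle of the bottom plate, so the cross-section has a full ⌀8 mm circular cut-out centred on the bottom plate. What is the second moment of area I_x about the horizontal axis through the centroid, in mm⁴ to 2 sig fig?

I_x ≈ 9.4 × 10⁷ mm⁴

Treat the section as a set of non-overlapping primitives; coordinates are from the bounding-box lower-left.
Bottom plate: 210 × 24, A = 5 040 mm², y = 12 mm, Ī = 241 920 mm⁴.
Web plate: 10 × 200, A = 2 000 mm², y = 124 mm, Ī = 6 666 667 mm⁴.
Top plate: 150 × 18, A = 2 700 mm², y = 233 mm, Ī = 72 900 mm⁴.
Hole (subtracted): ⌀8, A = 50.27 mm², y = 12 mm, Ī = 201.1 mm⁴.
Centroid: ȳ = ΣA·y / ΣA = 96.7 mm.
Transfer each piece to the horizontal axis through the centroid using Ī + A·d² with d = y − 96.7:
  bottom plate: d = -84.7 mm → contributes +36 397 526 mm⁴
  web plate: d = 27.3 mm → contributes +8 157 478 mm⁴
  top plate: d = 136.3 mm → contributes +50 234 221 mm⁴
  hole: d = -84.7 mm → contributes −360 792 mm⁴
Total I = 94 428 433 mm⁴.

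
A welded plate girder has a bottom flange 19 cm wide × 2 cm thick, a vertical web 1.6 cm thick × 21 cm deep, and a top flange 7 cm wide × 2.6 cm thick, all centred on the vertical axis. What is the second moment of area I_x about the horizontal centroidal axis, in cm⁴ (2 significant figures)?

Decompose the section into non-overlapping parts with the origin at the bottom-left of its bounding rectangle.
Bottom plate: 19 × 2, A = 38 cm², y = 1 cm, Ī = 12.67 cm⁴.
Web plate: 1.6 × 21, A = 33.6 cm², y = 12.5 cm, Ī = 1 235 cm⁴.
Top plate: 7 × 2.6, A = 18.2 cm², y = 24.3 cm, Ī = 10.25 cm⁴.
Centroid: ȳ = ΣA·y / ΣA = 10.03 cm.
Transfer each piece to the horizontal centroidal axis using Ī + A·d² with d = y − 10.03:
  bottom plate: d = -9.025 cm → contributes +3 108 cm⁴
  web plate: d = 2.475 cm → contributes +1 441 cm⁴
  top plate: d = 14.27 cm → contributes +3 719 cm⁴
Total I = 8 267 cm⁴.

I_x ≈ 8300 cm⁴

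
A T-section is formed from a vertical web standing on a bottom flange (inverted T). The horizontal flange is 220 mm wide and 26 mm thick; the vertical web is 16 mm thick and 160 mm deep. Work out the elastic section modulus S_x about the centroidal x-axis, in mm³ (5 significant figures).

S_x ≈ 1.4613 × 10⁵ mm³

Decompose the section into non-overlapping parts with the origin at the bottom-left of its bounding rectangle.
Flange: 220 × 26, A = 5 720 mm², y = 13 mm, Ī = 322226.7 mm⁴.
Web: 16 × 160, A = 2 560 mm², y = 106 mm, Ī = 5 461 333 mm⁴.
Centroid: ȳ = ΣA·y / ΣA = 41.75362 mm.
Transfer each piece to the centroidal x-axis using Ī + A·d² with d = y − 41.75362:
  flange: d = -28.75362 mm → contributes +5 051 356 mm⁴
  web: d = 64.24638 mm → contributes +16 027 981 mm⁴
Total I = 21 079 337 mm⁴.
Extreme fibre distance c = 144.2464 mm; S = I/c = 146134.3 mm³.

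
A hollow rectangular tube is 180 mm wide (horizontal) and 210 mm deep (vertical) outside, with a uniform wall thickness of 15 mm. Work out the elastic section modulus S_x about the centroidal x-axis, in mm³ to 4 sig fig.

S_x ≈ 6.287 × 10⁵ mm³

Split into non-overlapping primitives; take the origin at the lower-left of the bounding box.
Outer rectangle: 180 × 210, A = 37 800 mm², y = 105 mm, Ī = 138 915 000 mm⁴.
Inner void (subtracted): 150 × 180, A = 27 000 mm², y = 105 mm, Ī = 72 900 000 mm⁴.
By symmetry the centroid is at mid-height, ȳ = 105 mm.
All pieces are centred on the centroidal x-axis, so I = ΣĪ (holes subtracted) = 66 015 000 mm⁴.
Extreme fibre distance c = 105 mm; S = I/c = 628 714 mm³.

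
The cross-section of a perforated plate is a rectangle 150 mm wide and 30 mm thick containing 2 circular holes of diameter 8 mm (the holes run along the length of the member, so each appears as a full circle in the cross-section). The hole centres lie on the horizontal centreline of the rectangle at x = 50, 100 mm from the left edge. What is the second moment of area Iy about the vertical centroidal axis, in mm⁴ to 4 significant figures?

Iy ≈ 8.374 × 10⁶ mm⁴

Treat the section as a set of non-overlapping primitives; coordinates are from the bounding-box lower-left.
Plate: 150 × 30, A = 4 500 mm², x = 75 mm, Ī = 8 437 500 mm⁴.
Hole 1 (subtracted): ⌀8, A = 50.2655 mm², x = 50 mm, Ī = 201.062 mm⁴.
Hole 2 (subtracted): ⌀8, A = 50.2655 mm², x = 100 mm, Ī = 201.062 mm⁴.
By symmetry the centroid is at mid-width, x̄ = 75 mm.
Transfer each piece to the vertical centroidal axis using Ī + A·d² with d = x − 75:
  plate: d = 0 mm → contributes +8 437 500 mm⁴
  hole 1: d = -25 mm → contributes −31 617 mm⁴
  hole 2: d = 25 mm → contributes −31 617 mm⁴
Total I = 8 374 266 mm⁴.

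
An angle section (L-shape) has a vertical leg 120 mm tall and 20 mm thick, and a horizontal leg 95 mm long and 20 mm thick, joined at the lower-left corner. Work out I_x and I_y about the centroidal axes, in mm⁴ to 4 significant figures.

I_x ≈ 5.238 × 10⁶ mm⁴, I_y ≈ 2.866 × 10⁶ mm⁴

Break the section into simple shapes (no overlaps), measuring from the bottom-left corner of the bounding box.
Vertical leg: 20 × 120, A = 2 400 mm², y = 60 mm, Ī = 2 880 000 mm⁴.
Horizontal leg (remainder): 75 × 20, A = 1 500 mm², y = 10 mm, Ī = 50 000 mm⁴.
Centroid: ȳ = ΣA·y / ΣA = 40.7692 mm.
Transfer each piece to the centroidal x-axis using Ī + A·d² with d = y − 40.7692:
  vertical leg: d = 19.2308 mm → contributes +3 767 574 mm⁴
  horizontal leg (remainder): d = -30.7692 mm → contributes +1 470 118 mm⁴
Total I = 5 237 692 mm⁴.
For the y-axis: x̄ = 28.2692 mm.
Repeating about the centroidal y-axis gives I_y = 2 865 817 mm⁴.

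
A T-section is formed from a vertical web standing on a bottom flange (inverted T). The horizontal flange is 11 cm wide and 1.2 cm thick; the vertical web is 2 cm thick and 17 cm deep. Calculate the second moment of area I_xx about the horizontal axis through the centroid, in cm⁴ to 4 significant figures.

Break the section into simple shapes (no overlaps), measuring from the bottom-left corner of the bounding box.
Flange: 11 × 1.2, A = 13.2 cm², y = 0.6 cm, Ī = 1.584 cm⁴.
Web: 2 × 17, A = 34 cm², y = 9.7 cm, Ī = 818.833 cm⁴.
Centroid: ȳ = ΣA·y / ΣA = 7.15508 cm.
Transfer each piece to the horizontal axis through the centroid using Ī + A·d² with d = y − 7.15508:
  flange: d = -6.55508 cm → contributes +568.777 cm⁴
  web: d = 2.54492 cm → contributes +1039.04 cm⁴
Total I = 1607.81 cm⁴.

I_xx ≈ 1608 cm⁴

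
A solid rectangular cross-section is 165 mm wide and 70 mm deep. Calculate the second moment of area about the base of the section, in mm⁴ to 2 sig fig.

The section: 165 × 70, A = 11 550 mm², y = 35 mm, Ī = 4 716 250 mm⁴.
Transfer it to a horizontal axis along the bottom face using Ī + A·d² with d = y − 0:
  the section: d = 35 mm → contributes +18 865 000 mm⁴
Total I = 18 865 000 mm⁴.

I_base ≈ 1.9 × 10⁷ mm⁴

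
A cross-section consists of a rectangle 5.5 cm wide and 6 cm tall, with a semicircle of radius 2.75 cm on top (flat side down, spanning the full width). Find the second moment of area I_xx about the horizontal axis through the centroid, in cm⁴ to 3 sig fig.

Decompose the section into non-overlapping parts with the origin at the bottom-left of its bounding rectangle.
Rectangular body: 5.5 × 6, A = 33 cm², y = 3 cm, Ī = 99 cm⁴.
Semicircular cap: semicircle r = 2.75, A = 11.879 cm², y = 7.1671 cm, Ī = 6.2772 cm⁴.
Centroid: ȳ = ΣA·y / ΣA = 4.103 cm.
Transfer each piece to the horizontal axis through the centroid using Ī + A·d² with d = y − 4.103:
  rectangular body: d = -1.103 cm → contributes +139.15 cm⁴
  semicircular cap: d = 3.0641 cm → contributes +117.81 cm⁴
Total I = 256.96 cm⁴.

I_xx ≈ 257 cm⁴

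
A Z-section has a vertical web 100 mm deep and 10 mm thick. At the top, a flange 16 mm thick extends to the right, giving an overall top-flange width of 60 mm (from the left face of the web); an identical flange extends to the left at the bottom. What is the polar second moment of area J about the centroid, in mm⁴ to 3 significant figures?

J ≈ 5.47 × 10⁶ mm⁴

Decompose the section into non-overlapping parts with the origin at the bottom-left of its bounding rectangle.
Web: 10 × 100, A = 1 000 mm², y = 50 mm, Ī = 833 333 mm⁴.
Top flange (beyond web): 50 × 16, A = 800 mm², y = 92 mm, Ī = 17 067 mm⁴.
Bottom flange (beyond web): 50 × 16, A = 800 mm², y = 8 mm, Ī = 17 067 mm⁴.
Centroid: ȳ = ΣA·y / ΣA = 50 mm.
Transfer each piece to the centroidal x-axis using Ī + A·d² with d = y − 50:
  web: d = 0 mm → contributes +833 333 mm⁴
  top flange (beyond web): d = 42 mm → contributes +1 428 267 mm⁴
  bottom flange (beyond web): d = -42 mm → contributes +1 428 267 mm⁴
Total I = 3 689 867 mm⁴.
For the y-axis: x̄ = 55 mm.
Repeating about the centroidal y-axis gives I_y = 1 781 667 mm⁴.
Polar second moment: J = I_x + I_y = 5 471 533 mm⁴.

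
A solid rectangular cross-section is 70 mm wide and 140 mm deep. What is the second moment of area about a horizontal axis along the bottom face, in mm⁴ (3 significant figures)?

I_base ≈ 6.40 × 10⁷ mm⁴

The section: 70 × 140, A = 9 800 mm², y = 70 mm, Ī = 16 006 667 mm⁴.
Transfer it to the bottom edge using Ī + A·d² with d = y − 0:
  the section: d = 70 mm → contributes +64 026 667 mm⁴
Total I = 64 026 667 mm⁴.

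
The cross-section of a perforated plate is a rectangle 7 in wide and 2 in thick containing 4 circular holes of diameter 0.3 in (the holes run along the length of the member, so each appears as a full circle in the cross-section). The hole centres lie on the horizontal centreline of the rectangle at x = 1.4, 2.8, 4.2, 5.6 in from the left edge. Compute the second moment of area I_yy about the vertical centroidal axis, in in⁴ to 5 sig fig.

Split into non-overlapping primitives; take the origin at the lower-left of the bounding box.
Plate: 7 × 2, A = 14 in², x = 3.5 in, Ī = 57.16667 in⁴.
Hole 1 (subtracted): ⌀0.3, A = 0.07068583 in², x = 1.4 in, Ī = 0.0003976078 in⁴.
Hole 2 (subtracted): ⌀0.3, A = 0.07068583 in², x = 2.8 in, Ī = 0.0003976078 in⁴.
Hole 3 (subtracted): ⌀0.3, A = 0.07068583 in², x = 4.2 in, Ī = 0.0003976078 in⁴.
Hole 4 (subtracted): ⌀0.3, A = 0.07068583 in², x = 5.6 in, Ī = 0.0003976078 in⁴.
By symmetry the centroid is at mid-width, x̄ = 3.5 in.
Transfer each piece to the vertical centroidal axis using Ī + A·d² with d = x − 3.5:
  plate: d = 0 in → contributes +57.16667 in⁴
  hole 1: d = -2.1 in → contributes −0.3121221 in⁴
  hole 2: d = -0.7 in → contributes −0.03503367 in⁴
  hole 3: d = 0.7 in → contributes −0.03503367 in⁴
  hole 4: d = 2.1 in → contributes −0.3121221 in⁴
Total I = 56.47236 in⁴.

I_yy ≈ 56.472 in⁴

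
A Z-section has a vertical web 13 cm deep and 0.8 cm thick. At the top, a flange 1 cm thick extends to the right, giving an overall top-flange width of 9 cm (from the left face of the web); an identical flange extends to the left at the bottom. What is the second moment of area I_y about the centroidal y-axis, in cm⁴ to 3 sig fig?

Split into non-overlapping primitives; take the origin at the lower-left of the bounding box.
Web: 0.8 × 13, A = 10.4 cm², x = 8.6 cm, Ī = 0.55467 cm⁴.
Top flange (beyond web): 8.2 × 1, A = 8.2 cm², x = 13.1 cm, Ī = 45.947 cm⁴.
Bottom flange (beyond web): 8.2 × 1, A = 8.2 cm², x = 4.1 cm, Ī = 45.947 cm⁴.
Centroid: x̄ = ΣA·x / ΣA = 8.6 cm.
Transfer each piece to the centroidal y-axis using Ī + A·d² with d = x − 8.6:
  web: d = 0 cm → contributes +0.55467 cm⁴
  top flange (beyond web): d = 4.5 cm → contributes +212 cm⁴
  bottom flange (beyond web): d = -4.5 cm → contributes +212 cm⁴
Total I = 424.55 cm⁴.

I_y ≈ 425 cm⁴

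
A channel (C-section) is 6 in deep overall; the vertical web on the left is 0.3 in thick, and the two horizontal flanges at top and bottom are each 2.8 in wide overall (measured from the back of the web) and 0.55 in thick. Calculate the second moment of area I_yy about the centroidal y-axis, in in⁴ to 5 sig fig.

I_yy ≈ 3.5781 in⁴

Decompose the section into non-overlapping parts with the origin at the bottom-left of its bounding rectangle.
Web: 0.3 × 6, A = 1.8 in², x = 0.15 in, Ī = 0.0135 in⁴.
Top flange (beyond web): 2.5 × 0.55, A = 1.375 in², x = 1.55 in, Ī = 0.7161458 in⁴.
Bottom flange (beyond web): 2.5 × 0.55, A = 1.375 in², x = 1.55 in, Ī = 0.7161458 in⁴.
Centroid: x̄ = ΣA·x / ΣA = 0.9961538 in.
Transfer each piece to the centroidal y-axis using Ī + A·d² with d = x − 0.9961538:
  web: d = -0.8461538 in → contributes +1.302257 in⁴
  top flange (beyond web): d = 0.5538462 in → contributes +1.137921 in⁴
  bottom flange (beyond web): d = 0.5538462 in → contributes +1.137921 in⁴
Total I = 3.578099 in⁴.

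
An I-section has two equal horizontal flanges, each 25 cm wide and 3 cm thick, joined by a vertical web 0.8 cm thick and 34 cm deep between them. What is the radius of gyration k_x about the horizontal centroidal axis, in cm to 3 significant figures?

Break the section into simple shapes (no overlaps), measuring from the bottom-left corner of the bounding box.
Bottom flange: 25 × 3, A = 75 cm², y = 1.5 cm, Ī = 56.25 cm⁴.
Web: 0.8 × 34, A = 27.2 cm², y = 20 cm, Ī = 2620.3 cm⁴.
Top flange: 25 × 3, A = 75 cm², y = 38.5 cm, Ī = 56.25 cm⁴.
By symmetry the centroid is at mid-height, ȳ = 20 cm.
Transfer each piece to the horizontal centroidal axis using Ī + A·d² with d = y − 20:
  bottom flange: d = -18.5 cm → contributes +25 725 cm⁴
  web: d = 0 cm → contributes +2620.3 cm⁴
  top flange: d = 18.5 cm → contributes +25 725 cm⁴
Total I = 54 070 cm⁴.
Radius of gyration: k = √(I/A) = √(54 070 / 177.2) = 17.468 cm.

k_x ≈ 17.5 cm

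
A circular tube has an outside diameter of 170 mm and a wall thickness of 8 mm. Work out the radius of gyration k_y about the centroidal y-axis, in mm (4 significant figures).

Treat the section as a set of non-overlapping primitives; coordinates are from the bounding-box lower-left.
Outer circle: ⌀170, A = 22 698 mm², x = 85 mm, Ī = 40 998 275 mm⁴.
Bore (subtracted): ⌀154, A = 18626.5 mm², x = 85 mm, Ī = 27 609 134 mm⁴.
By symmetry the centroid is at mid-width, x̄ = 85 mm.
All pieces are centred on the centroidal y-axis, so I = ΣĪ (holes subtracted) = 13 389 141 mm⁴.
Radius of gyration: k = √(I/A) = √(13 389 141 / 4071.5) = 57.3454 mm.

k_y ≈ 57.35 mm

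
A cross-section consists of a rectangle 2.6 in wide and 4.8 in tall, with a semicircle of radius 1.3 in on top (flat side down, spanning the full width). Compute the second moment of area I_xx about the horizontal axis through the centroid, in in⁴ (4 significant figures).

Decompose the section into non-overlapping parts with the origin at the bottom-left of its bounding rectangle.
Rectangular body: 2.6 × 4.8, A = 12.48 in², y = 2.4 in, Ī = 23.9616 in⁴.
Semicircular cap: semicircle r = 1.3, A = 2.65465 in², y = 5.35174 in, Ī = 0.313477 in⁴.
Centroid: ȳ = ΣA·y / ΣA = 2.91774 in.
Transfer each piece to the horizontal axis through the centroid using Ī + A·d² with d = y − 2.91774:
  rectangular body: d = -0.51774 in → contributes +27.3069 in⁴
  semicircular cap: d = 2.434 in → contributes +16.0405 in⁴
Total I = 43.3474 in⁴.

I_xx ≈ 43.35 in⁴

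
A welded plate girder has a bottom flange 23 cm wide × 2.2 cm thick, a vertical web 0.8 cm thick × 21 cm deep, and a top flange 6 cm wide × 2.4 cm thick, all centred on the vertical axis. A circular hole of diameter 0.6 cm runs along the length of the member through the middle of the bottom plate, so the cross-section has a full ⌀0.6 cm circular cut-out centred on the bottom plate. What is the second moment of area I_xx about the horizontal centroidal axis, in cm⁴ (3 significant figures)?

I_xx ≈ 7270 cm⁴

Split into non-overlapping primitives; take the origin at the lower-left of the bounding box.
Bottom plate: 23 × 2.2, A = 50.6 cm², y = 1.1 cm, Ī = 20.409 cm⁴.
Web plate: 0.8 × 21, A = 16.8 cm², y = 12.7 cm, Ī = 617.4 cm⁴.
Top plate: 6 × 2.4, A = 14.4 cm², y = 24.4 cm, Ī = 6.912 cm⁴.
Hole (subtracted): ⌀0.6, A = 0.28274 cm², y = 1.1 cm, Ī = 0.0063617 cm⁴.
Centroid: ȳ = ΣA·y / ΣA = 7.6066 cm.
Transfer each piece to the horizontal centroidal axis using Ī + A·d² with d = y − 7.6066:
  bottom plate: d = -6.5066 cm → contributes +2162.6 cm⁴
  web plate: d = 5.0934 cm → contributes +1053.2 cm⁴
  top plate: d = 16.793 cm → contributes +4 068 cm⁴
  hole: d = -6.5066 cm → contributes −11.977 cm⁴
Total I = 7271.8 cm⁴.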